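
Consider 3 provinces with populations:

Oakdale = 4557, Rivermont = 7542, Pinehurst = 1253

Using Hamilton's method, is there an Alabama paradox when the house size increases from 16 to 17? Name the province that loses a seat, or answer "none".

Pinehurst

At 16 seats: Oakdale 5, Rivermont 9, Pinehurst 2.
At 17 seats: Oakdale 6, Rivermont 10, Pinehurst 1.
Pinehurst drops from 2 to 1.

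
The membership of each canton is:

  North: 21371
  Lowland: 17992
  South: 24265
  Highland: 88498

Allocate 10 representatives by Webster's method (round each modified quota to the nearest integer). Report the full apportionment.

North: 1; Lowland: 1; South: 2; Highland: 6

Standard divisor 152126/10 ≈ 15212.6; standard quotas: North 1.405, Lowland 1.183, South 1.595, Highland 5.817.
Rounding to the nearest integer gives North 1, Lowland 1, South 2, Highland 6 — total 10, matching the house size, so no adjustment is needed.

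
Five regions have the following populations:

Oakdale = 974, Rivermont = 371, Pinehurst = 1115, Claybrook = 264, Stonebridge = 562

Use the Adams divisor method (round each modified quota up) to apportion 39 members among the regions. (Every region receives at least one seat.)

Standard divisor 3286/39 ≈ 84.256; standard quotas: Oakdale 11.560, Rivermont 4.403, Pinehurst 13.233, Claybrook 3.133, Stonebridge 6.670.
Rounding up gives 12, 5, 14, 4, 7 = 42 seats, so the divisor must be adjusted.
With modified divisor 90: modified quotas Oakdale 10.822, Rivermont 4.122, Pinehurst 12.389, Claybrook 2.933, Stonebridge 6.244.
Rounding up: Oakdale 11, Rivermont 5, Pinehurst 13, Claybrook 3, Stonebridge 7 (total 39).

Oakdale 11, Rivermont 5, Pinehurst 13, Claybrook 3, Stonebridge 7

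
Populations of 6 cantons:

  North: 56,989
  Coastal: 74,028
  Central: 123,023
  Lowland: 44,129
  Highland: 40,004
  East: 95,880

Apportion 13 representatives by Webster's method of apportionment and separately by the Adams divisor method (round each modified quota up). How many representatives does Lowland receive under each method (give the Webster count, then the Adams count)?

1 and 2

Webster: North 2, Coastal 2, Central 4, Lowland 1, Highland 1, East 3.
Adams: North 2, Coastal 2, Central 3, Lowland 2, Highland 1, East 3.
Lowland gets 1 under Webster and 2 under Adams.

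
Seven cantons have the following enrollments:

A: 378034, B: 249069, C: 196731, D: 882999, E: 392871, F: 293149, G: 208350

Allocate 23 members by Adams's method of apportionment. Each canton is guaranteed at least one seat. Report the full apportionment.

A 3, B 2, C 2, D 7, E 4, F 3, G 2

Standard divisor 2601203/23 ≈ 113095.783; standard quotas: A 3.343, B 2.202, C 1.740, D 7.808, E 3.474, F 2.592, G 1.842.
Rounding up gives 4, 3, 2, 8, 4, 3, 2 = 26 seats, so the divisor must be adjusted.
With modified divisor 128500: modified quotas A 2.942, B 1.938, C 1.531, D 6.872, E 3.057, F 2.281, G 1.621.
Rounding up: A 3, B 2, C 2, D 7, E 4, F 3, G 2 (total 23).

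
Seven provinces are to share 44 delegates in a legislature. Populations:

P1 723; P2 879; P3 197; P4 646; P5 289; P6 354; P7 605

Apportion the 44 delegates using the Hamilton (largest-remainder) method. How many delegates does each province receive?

P1 9, P2 11, P3 2, P4 8, P5 3, P6 4, P7 7

The standard divisor is 3693/44 ≈ 83.932.
Standard quotas: P1 8.614, P2 10.473, P3 2.347, P4 7.697, P5 3.443, P6 4.218, P7 7.208.
Lower quotas: P1 8, P2 10, P3 2, P4 7, P5 3, P6 4, P7 7 (sum 41, leaving 3 seats).
Remainders in descending order: P4 0.697, P1 0.614, P2 0.473, P5 0.443, P3 0.347, P6 0.218, P7 0.208.
The surplus seats go to P4, P1, P2.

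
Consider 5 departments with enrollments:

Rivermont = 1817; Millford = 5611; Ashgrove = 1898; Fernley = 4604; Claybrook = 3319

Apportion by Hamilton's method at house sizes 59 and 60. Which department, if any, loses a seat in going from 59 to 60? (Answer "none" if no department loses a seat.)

At 59 seats: Rivermont 6, Millford 19, Ashgrove 7, Fernley 16, Claybrook 11.
At 60 seats: Rivermont 6, Millford 19, Ashgrove 7, Fernley 16, Claybrook 12.
No department's allocation decreased.

none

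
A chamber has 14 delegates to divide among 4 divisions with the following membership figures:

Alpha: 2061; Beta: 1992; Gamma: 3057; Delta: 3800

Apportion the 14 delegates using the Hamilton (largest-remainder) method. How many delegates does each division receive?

Alpha 3, Beta 2, Gamma 4, Delta 5

Total 10910; standard divisor 10910/14 ≈ 779.286.
Standard quotas: Alpha 2.645, Beta 2.556, Gamma 3.923, Delta 4.876.
Lower quotas: Alpha 2, Beta 2, Gamma 3, Delta 4 (sum 11, leaving 3 seats).
Remainders in descending order: Gamma 0.923, Delta 0.876, Alpha 0.645, Beta 0.556.
Largest remainders: Gamma, Delta, Alpha receive the extra seats.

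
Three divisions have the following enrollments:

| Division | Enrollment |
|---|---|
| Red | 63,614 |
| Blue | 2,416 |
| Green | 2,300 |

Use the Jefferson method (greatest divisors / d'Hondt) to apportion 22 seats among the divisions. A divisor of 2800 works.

Red: 22, Blue: 0, Green: 0

With modified divisor 2800: modified quotas Red 22.719, Blue 0.863, Green 0.821.
Rounding down: Red 22, Blue 0, Green 0 (total 22).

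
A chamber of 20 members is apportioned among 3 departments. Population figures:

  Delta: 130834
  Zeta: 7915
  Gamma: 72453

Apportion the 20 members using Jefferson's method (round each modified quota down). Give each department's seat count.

Standard divisor 211202/20 ≈ 10560.1; standard quotas: Delta 12.389, Zeta 0.750, Gamma 6.861.
Rounding down gives 12, 0, 6 = 18 seats, so the divisor must be adjusted.
With modified divisor 9700: modified quotas Delta 13.488, Zeta 0.816, Gamma 7.469.
Rounding down: Delta 13, Zeta 0, Gamma 7 (total 20).

Delta: 13; Zeta: 0; Gamma: 7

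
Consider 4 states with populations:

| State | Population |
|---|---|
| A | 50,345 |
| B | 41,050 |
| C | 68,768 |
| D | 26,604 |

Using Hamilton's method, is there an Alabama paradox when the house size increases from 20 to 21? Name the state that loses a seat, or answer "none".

B

At 20 seats: A 5, B 5, C 7, D 3.
At 21 seats: A 6, B 4, C 8, D 3.
B drops from 5 to 4.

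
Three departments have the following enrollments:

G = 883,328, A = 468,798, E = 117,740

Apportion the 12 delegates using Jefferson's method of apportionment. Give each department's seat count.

Standard divisor 1469866/12 ≈ 122488.833; standard quotas: G 7.211, A 3.827, E 0.961.
Rounding down gives 7, 3, 0 = 10 seats, so the divisor must be adjusted.
With modified divisor 113800: modified quotas G 7.762, A 4.119, E 1.035.
Rounding down: G 7, A 4, E 1 (total 12).

G 7, A 4, E 1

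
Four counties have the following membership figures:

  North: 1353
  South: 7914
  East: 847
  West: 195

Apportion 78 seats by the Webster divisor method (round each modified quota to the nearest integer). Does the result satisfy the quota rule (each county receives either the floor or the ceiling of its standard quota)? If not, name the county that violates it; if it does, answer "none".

South

Standard quotas: North 10.237, South 59.879, East 6.409, West 1.475.
Webster allocation: North 10, South 61, East 6, West 1.
South has quota 59.879 (lower 59, upper 60) but receives 61 — outside the quota interval.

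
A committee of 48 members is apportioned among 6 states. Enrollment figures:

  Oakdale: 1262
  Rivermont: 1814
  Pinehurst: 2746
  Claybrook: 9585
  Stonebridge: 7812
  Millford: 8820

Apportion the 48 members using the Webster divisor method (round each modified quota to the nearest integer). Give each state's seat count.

Oakdale=2; Rivermont=3; Pinehurst=4; Claybrook=14; Stonebridge=12; Millford=13

Standard divisor 32039/48 ≈ 667.479; standard quotas: Oakdale 1.891, Rivermont 2.718, Pinehurst 4.114, Claybrook 14.360, Stonebridge 11.704, Millford 13.214.
Rounding to the nearest integer gives Oakdale 2, Rivermont 3, Pinehurst 4, Claybrook 14, Stonebridge 12, Millford 13 — total 48, matching the house size, so no adjustment is needed.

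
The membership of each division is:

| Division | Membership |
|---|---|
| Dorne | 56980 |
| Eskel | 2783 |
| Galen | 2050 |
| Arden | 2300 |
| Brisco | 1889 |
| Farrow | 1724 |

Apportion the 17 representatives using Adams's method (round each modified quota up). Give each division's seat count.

Dorne: 12, Eskel: 1, Galen: 1, Arden: 1, Brisco: 1, Farrow: 1

Standard divisor 67726/17 ≈ 3983.882; standard quotas: Dorne 14.303, Eskel 0.699, Galen 0.515, Arden 0.577, Brisco 0.474, Farrow 0.433.
Rounding up gives 15, 1, 1, 1, 1, 1 = 20 seats, so the divisor must be adjusted.
With modified divisor 5000: modified quotas Dorne 11.396, Eskel 0.557, Galen 0.410, Arden 0.460, Brisco 0.378, Farrow 0.345.
Rounding up: Dorne 12, Eskel 1, Galen 1, Arden 1, Brisco 1, Farrow 1 (total 17).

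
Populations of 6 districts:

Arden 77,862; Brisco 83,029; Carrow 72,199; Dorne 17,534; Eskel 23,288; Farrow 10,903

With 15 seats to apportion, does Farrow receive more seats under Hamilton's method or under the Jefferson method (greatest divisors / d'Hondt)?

Hamilton: Arden 4, Brisco 4, Carrow 4, Dorne 1, Eskel 1, Farrow 1.
Jefferson: Arden 4, Brisco 5, Carrow 4, Dorne 1, Eskel 1, Farrow 0.
Farrow gets 1 under Hamilton and 0 under Jefferson.

Hamilton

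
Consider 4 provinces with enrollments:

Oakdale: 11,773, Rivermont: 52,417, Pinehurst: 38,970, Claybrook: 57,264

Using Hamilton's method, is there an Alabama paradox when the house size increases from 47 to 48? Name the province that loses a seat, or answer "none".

Oakdale

At 47 seats: Oakdale 4, Rivermont 15, Pinehurst 11, Claybrook 17.
At 48 seats: Oakdale 3, Rivermont 16, Pinehurst 12, Claybrook 17.
Oakdale drops from 4 to 3.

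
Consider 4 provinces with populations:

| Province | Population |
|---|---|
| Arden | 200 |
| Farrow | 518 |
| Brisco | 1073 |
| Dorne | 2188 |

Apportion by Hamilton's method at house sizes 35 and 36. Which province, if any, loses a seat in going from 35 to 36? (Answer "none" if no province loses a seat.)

At 35 seats: Arden 2, Farrow 5, Brisco 9, Dorne 19.
At 36 seats: Arden 2, Farrow 4, Brisco 10, Dorne 20.
Farrow drops from 5 to 4.

Farrow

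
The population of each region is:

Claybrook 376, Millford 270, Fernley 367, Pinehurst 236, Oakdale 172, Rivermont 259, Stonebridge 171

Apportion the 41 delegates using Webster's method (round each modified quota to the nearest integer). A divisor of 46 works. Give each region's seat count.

Claybrook 8; Millford 6; Fernley 8; Pinehurst 5; Oakdale 4; Rivermont 6; Stonebridge 4

With modified divisor 46: modified quotas Claybrook 8.174, Millford 5.870, Fernley 7.978, Pinehurst 5.130, Oakdale 3.739, Rivermont 5.630, Stonebridge 3.717.
Rounding to the nearest integer: Claybrook 8, Millford 6, Fernley 8, Pinehurst 5, Oakdale 4, Rivermont 6, Stonebridge 4 (total 41).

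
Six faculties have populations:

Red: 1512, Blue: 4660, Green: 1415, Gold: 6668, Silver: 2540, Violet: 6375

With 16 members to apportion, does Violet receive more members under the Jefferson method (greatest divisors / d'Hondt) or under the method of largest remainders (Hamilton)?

Jefferson: Red 1, Blue 3, Green 1, Gold 5, Silver 1, Violet 5.
Hamilton: Red 1, Blue 3, Green 1, Gold 5, Silver 2, Violet 4.
Violet gets 5 under Jefferson and 4 under Hamilton.

Jefferson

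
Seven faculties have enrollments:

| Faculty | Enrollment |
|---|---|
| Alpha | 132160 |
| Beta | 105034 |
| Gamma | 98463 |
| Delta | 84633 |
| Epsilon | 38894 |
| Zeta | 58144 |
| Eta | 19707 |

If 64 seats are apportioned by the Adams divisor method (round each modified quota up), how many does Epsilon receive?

Standard divisor 537035/64 ≈ 8391.172; standard quotas: Alpha 15.750, Beta 12.517, Gamma 11.734, Delta 10.086, Epsilon 4.635, Zeta 6.929, Eta 2.349.
Rounding up gives 16, 13, 12, 11, 5, 7, 3 = 67 seats, so the divisor must be adjusted.
With modified divisor 8900: modified quotas Alpha 14.849, Beta 11.802, Gamma 11.063, Delta 9.509, Epsilon 4.370, Zeta 6.533, Eta 2.214.
Rounding up: Alpha 15, Beta 12, Gamma 12, Delta 10, Epsilon 5, Zeta 7, Eta 3 (total 64).
Epsilon receives 5.

5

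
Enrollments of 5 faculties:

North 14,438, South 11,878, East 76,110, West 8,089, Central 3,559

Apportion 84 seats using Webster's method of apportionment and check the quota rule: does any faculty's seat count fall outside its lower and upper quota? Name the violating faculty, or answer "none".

East

Standard quotas: North 10.632, South 8.747, East 56.045, West 5.956, Central 2.621.
Webster allocation: North 11, South 9, East 55, West 6, Central 3.
East has quota 56.045 (lower 56, upper 57) but receives 55 — outside the quota interval.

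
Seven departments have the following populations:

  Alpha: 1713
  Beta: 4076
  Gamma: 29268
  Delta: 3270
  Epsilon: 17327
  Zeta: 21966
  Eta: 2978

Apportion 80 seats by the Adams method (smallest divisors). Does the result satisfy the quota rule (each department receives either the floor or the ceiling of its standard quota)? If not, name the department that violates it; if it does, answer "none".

Gamma

Standard quotas: Alpha 1.700, Beta 4.046, Gamma 29.051, Delta 3.246, Epsilon 17.198, Zeta 21.803, Eta 2.956.
Adams allocation: Alpha 2, Beta 4, Gamma 28, Delta 4, Epsilon 17, Zeta 22, Eta 3.
Gamma has quota 29.051 (lower 29, upper 30) but receives 28 — outside the quota interval.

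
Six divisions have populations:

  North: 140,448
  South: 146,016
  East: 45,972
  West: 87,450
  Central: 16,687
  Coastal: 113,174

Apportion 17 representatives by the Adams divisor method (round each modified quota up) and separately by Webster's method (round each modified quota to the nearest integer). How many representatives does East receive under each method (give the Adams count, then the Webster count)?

2 and 1

Adams: North 4, South 4, East 2, West 3, Central 1, Coastal 3.
Webster: North 4, South 5, East 1, West 3, Central 1, Coastal 3.
East gets 2 under Adams and 1 under Webster.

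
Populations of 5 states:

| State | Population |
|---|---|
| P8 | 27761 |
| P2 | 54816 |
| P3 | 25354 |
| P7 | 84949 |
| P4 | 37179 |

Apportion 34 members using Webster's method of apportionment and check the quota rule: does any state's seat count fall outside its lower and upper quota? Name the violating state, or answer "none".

Standard quotas: P8 4.103, P2 8.101, P3 3.747, P7 12.554, P4 5.495.
Webster allocation: P8 4, P2 8, P3 4, P7 13, P4 5.
Every allocation lies between the lower and upper quota.

none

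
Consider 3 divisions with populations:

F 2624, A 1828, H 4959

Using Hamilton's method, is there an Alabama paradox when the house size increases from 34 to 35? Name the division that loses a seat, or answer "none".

none

At 34 seats: F 9, A 7, H 18.
At 35 seats: F 10, A 7, H 18.
No division's allocation decreased.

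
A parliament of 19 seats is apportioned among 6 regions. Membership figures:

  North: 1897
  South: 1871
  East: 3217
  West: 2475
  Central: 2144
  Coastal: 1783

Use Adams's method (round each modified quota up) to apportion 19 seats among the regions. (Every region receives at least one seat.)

North 3, South 3, East 4, West 3, Central 3, Coastal 3

Standard divisor 13387/19 ≈ 704.579; standard quotas: North 2.692, South 2.655, East 4.566, West 3.513, Central 3.043, Coastal 2.531.
Rounding up gives 3, 3, 5, 4, 4, 3 = 22 seats, so the divisor must be adjusted.
With modified divisor 860: modified quotas North 2.206, South 2.176, East 3.741, West 2.878, Central 2.493, Coastal 2.073.
Rounding up: North 3, South 3, East 4, West 3, Central 3, Coastal 3 (total 19).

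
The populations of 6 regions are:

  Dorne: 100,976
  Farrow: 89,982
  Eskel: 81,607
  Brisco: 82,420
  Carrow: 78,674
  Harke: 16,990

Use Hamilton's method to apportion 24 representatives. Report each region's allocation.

The standard divisor is 450649/24 ≈ 18777.042.
Standard quotas: Dorne 5.3776, Farrow 4.7921, Eskel 4.3461, Brisco 4.3894, Carrow 4.1899, Harke 0.9048.
Lower quotas: Dorne 5, Farrow 4, Eskel 4, Brisco 4, Carrow 4, Harke 0 (sum 21, leaving 3 seats).
Remainders in descending order: Harke 0.9048, Farrow 0.7921, Brisco 0.3894, Dorne 0.3776, Eskel 0.3461, Carrow 0.1899.
The surplus seats go to Harke, Farrow, Brisco.

Dorne 5; Farrow 5; Eskel 4; Brisco 5; Carrow 4; Harke 1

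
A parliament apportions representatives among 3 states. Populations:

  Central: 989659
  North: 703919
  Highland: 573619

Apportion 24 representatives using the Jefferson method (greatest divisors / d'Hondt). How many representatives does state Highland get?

Standard divisor 2267197/24 ≈ 94466.542; standard quotas: Central 10.476, North 7.452, Highland 6.072.
Rounding down gives 10, 7, 6 = 23 seats, so the divisor must be adjusted.
With modified divisor 89000: modified quotas Central 11.120, North 7.909, Highland 6.445.
Rounding down: Central 11, North 7, Highland 6 (total 24).
Highland receives 6.

6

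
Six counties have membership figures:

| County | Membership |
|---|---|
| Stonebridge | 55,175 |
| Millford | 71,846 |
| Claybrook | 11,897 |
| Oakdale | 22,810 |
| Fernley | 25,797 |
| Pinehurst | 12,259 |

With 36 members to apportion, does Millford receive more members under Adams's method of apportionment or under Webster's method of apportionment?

Webster

Adams: Stonebridge 10, Millford 12, Claybrook 2, Oakdale 4, Fernley 5, Pinehurst 3.
Webster: Stonebridge 10, Millford 13, Claybrook 2, Oakdale 4, Fernley 5, Pinehurst 2.
Millford gets 12 under Adams and 13 under Webster.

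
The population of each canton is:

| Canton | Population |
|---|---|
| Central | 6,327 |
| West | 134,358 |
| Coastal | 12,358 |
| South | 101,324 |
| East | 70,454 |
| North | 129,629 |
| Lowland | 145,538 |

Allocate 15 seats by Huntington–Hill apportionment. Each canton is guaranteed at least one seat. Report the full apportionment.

Central: 1; West: 3; Coastal: 1; South: 2; East: 2; North: 3; Lowland: 3

With divisor 45916: modified quotas Central 0.138, West 2.926, Coastal 0.269, South 2.207, East 1.534, North 2.823, Lowland 3.170.
Geometric-mean thresholds: Central (min 1), West √(2·3)=2.449, Coastal (min 1), South √(2·3)=2.449, East √(1·2)=1.414, North √(2·3)=2.449, Lowland √(3·4)=3.464.
Each quota rounded against its threshold gives Central 1, West 3, Coastal 1, South 2, East 2, North 3, Lowland 3 (total 15).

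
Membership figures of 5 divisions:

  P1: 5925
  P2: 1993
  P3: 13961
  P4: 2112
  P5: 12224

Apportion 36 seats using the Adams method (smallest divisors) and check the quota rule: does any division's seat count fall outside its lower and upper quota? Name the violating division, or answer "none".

none

Standard quotas: P1 5.890, P2 1.981, P3 13.878, P4 2.099, P5 12.151.
Adams allocation: P1 6, P2 2, P3 14, P4 2, P5 12.
Every allocation lies between the lower and upper quota.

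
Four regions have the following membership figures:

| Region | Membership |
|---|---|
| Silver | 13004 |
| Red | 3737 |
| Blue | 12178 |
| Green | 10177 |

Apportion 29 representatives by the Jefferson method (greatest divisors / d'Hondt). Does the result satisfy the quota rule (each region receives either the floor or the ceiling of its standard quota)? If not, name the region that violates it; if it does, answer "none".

Standard quotas: Silver 9.646, Red 2.772, Blue 9.033, Green 7.549.
Jefferson allocation: Silver 10, Red 2, Blue 9, Green 8.
Every allocation lies between the lower and upper quota.

none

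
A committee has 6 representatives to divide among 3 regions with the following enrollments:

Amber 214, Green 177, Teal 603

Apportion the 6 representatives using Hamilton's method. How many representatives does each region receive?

Standard divisor: 994 ÷ 6 ≈ 165.667.
Standard quotas: Amber 1.292, Green 1.068, Teal 3.640.
Lower quotas: Amber 1, Green 1, Teal 3 (sum 5, leaving 1 seat).
Remainders in descending order: Teal 0.640, Amber 0.292, Green 0.068.
Largest remainder: Teal receives the extra seat.

Amber 1; Green 1; Teal 4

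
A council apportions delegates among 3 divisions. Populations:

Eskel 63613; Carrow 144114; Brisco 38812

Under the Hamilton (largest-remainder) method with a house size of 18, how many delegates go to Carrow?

Standard divisor: 246539 ÷ 18 ≈ 13696.611.
Standard quotas: Eskel 4.6444, Carrow 10.5219, Brisco 2.8337.
Lower quotas: Eskel 4, Carrow 10, Brisco 2 (sum 16, leaving 2 seats).
Remainders in descending order: Brisco 0.8337, Eskel 0.6444, Carrow 0.5219.
Largest remainders: Brisco, Eskel receive the extra seats.
Carrow receives 10.

10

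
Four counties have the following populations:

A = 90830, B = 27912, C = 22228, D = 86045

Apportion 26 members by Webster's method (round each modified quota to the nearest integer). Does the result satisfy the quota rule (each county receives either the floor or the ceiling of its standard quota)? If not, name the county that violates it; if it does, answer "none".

none

Standard quotas: A 10.403, B 3.197, C 2.546, D 9.855.
Webster allocation: A 10, B 3, C 3, D 10.
Every allocation lies between the lower and upper quota.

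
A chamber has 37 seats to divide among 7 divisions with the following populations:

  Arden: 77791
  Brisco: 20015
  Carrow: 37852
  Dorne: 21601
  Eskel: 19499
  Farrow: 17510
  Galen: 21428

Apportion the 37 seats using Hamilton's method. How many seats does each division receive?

Arden 13, Brisco 3, Carrow 7, Dorne 4, Eskel 3, Farrow 3, Galen 4

Standard divisor: 215696 ÷ 37 ≈ 5829.622.
Standard quotas: Arden 13.3441, Brisco 3.4333, Carrow 6.4930, Dorne 3.7054, Eskel 3.3448, Farrow 3.0036, Galen 3.6757.
Lower quotas: Arden 13, Brisco 3, Carrow 6, Dorne 3, Eskel 3, Farrow 3, Galen 3 (sum 34, leaving 3 seats).
Remainders in descending order: Dorne 0.7054, Galen 0.6757, Carrow 0.4930, Brisco 0.4333, Eskel 0.3448, Arden 0.3441, Farrow 0.0036.
Largest remainders: Dorne, Galen, Carrow receive the extra seats.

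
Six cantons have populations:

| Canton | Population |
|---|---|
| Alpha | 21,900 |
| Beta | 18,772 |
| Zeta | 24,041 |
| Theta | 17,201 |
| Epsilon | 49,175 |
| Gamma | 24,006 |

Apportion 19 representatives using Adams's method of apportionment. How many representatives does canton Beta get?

2

Standard divisor 155095/19 ≈ 8162.895; standard quotas: Alpha 2.683, Beta 2.300, Zeta 2.945, Theta 2.107, Epsilon 6.024, Gamma 2.941.
Rounding up gives 3, 3, 3, 3, 7, 3 = 22 seats, so the divisor must be adjusted.
With modified divisor 9600: modified quotas Alpha 2.281, Beta 1.955, Zeta 2.504, Theta 1.792, Epsilon 5.122, Gamma 2.501.
Rounding up: Alpha 3, Beta 2, Zeta 3, Theta 2, Epsilon 6, Gamma 3 (total 19).
Beta receives 2.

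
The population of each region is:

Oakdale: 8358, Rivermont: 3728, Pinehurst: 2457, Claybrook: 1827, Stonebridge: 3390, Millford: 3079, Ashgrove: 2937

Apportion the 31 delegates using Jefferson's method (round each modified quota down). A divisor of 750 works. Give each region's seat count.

With modified divisor 750: modified quotas Oakdale 11.144, Rivermont 4.971, Pinehurst 3.276, Claybrook 2.436, Stonebridge 4.520, Millford 4.105, Ashgrove 3.916.
Rounding down: Oakdale 11, Rivermont 4, Pinehurst 3, Claybrook 2, Stonebridge 4, Millford 4, Ashgrove 3 (total 31).

Oakdale 11, Rivermont 4, Pinehurst 3, Claybrook 2, Stonebridge 4, Millford 4, Ashgrove 3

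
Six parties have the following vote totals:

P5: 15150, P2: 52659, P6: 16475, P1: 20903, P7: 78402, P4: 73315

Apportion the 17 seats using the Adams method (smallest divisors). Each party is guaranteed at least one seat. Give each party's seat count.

Standard divisor 256904/17 ≈ 15112; standard quotas: P5 1.003, P2 3.485, P6 1.090, P1 1.383, P7 5.188, P4 4.851.
Rounding up gives 2, 4, 2, 2, 6, 5 = 21 seats, so the divisor must be adjusted.
With modified divisor 17900: modified quotas P5 0.846, P2 2.942, P6 0.920, P1 1.168, P7 4.380, P4 4.096.
Rounding up: P5 1, P2 3, P6 1, P1 2, P7 5, P4 5 (total 17).

P5 1, P2 3, P6 1, P1 2, P7 5, P4 5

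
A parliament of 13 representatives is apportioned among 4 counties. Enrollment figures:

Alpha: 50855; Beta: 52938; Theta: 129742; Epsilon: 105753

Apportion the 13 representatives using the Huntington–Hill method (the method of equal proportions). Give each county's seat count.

Alpha 2; Beta 2; Theta 5; Epsilon 4

With divisor 26349: modified quotas Alpha 1.930, Beta 2.009, Theta 4.924, Epsilon 4.014.
Geometric-mean thresholds: Alpha √(1·2)=1.414, Beta √(2·3)=2.449, Theta √(4·5)=4.472, Epsilon √(4·5)=4.472.
Each quota rounded against its threshold gives Alpha 2, Beta 2, Theta 5, Epsilon 4 (total 13).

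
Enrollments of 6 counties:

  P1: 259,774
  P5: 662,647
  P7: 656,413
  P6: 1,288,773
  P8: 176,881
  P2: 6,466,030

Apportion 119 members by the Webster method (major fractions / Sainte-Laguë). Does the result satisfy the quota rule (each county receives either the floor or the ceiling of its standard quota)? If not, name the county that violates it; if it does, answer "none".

Standard quotas: P1 3.250, P5 8.291, P7 8.213, P6 16.126, P8 2.213, P2 80.906.
Webster allocation: P1 3, P5 8, P7 8, P6 16, P8 2, P2 82.
P2 has quota 80.906 (lower 80, upper 81) but receives 82 — outside the quota interval.

P2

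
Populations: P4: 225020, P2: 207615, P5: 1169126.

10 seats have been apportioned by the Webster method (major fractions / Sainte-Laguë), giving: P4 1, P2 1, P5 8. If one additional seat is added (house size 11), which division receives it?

Priority for the next seat is population ÷ (current seats + 0.5).
Priorities: P4 150013.333, P2 138410.000, P5 137544.235.
Highest priority: P4.

P4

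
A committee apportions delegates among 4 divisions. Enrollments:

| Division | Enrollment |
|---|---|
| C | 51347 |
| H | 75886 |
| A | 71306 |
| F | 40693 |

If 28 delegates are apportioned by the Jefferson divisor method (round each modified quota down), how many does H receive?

9

Standard divisor 239232/28 ≈ 8544; standard quotas: C 6.010, H 8.882, A 8.346, F 4.763.
Rounding down gives 6, 8, 8, 4 = 26 seats, so the divisor must be adjusted.
With modified divisor 8000: modified quotas C 6.418, H 9.486, A 8.913, F 5.087.
Rounding down: C 6, H 9, A 8, F 5 (total 28).
H receives 9.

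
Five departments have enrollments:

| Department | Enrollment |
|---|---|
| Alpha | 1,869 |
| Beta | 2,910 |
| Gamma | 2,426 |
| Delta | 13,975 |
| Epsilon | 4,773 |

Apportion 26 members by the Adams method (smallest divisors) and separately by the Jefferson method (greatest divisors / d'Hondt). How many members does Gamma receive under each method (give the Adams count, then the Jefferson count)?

Adams: Alpha 2, Beta 3, Gamma 3, Delta 13, Epsilon 5.
Jefferson: Alpha 2, Beta 3, Gamma 2, Delta 14, Epsilon 5.
Gamma gets 3 under Adams and 2 under Jefferson.

3 and 2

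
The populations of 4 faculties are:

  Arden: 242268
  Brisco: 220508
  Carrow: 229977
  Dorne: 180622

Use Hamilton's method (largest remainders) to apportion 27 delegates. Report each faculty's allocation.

Arden=7, Brisco=7, Carrow=7, Dorne=6

Total 873375; standard divisor 873375/27 ≈ 32347.222.
Standard quotas: Arden 7.4896, Brisco 6.8169, Carrow 7.1096, Dorne 5.5838.
Lower quotas: Arden 7, Brisco 6, Carrow 7, Dorne 5 (sum 25, leaving 2 seats).
Remainders in descending order: Brisco 0.8169, Dorne 0.5838, Arden 0.4896, Carrow 0.1096.
Largest remainders: Brisco, Dorne receive the extra seats.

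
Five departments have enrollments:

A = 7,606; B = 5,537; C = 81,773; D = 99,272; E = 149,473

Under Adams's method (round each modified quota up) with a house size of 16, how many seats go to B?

Standard divisor 343661/16 ≈ 21478.812; standard quotas: A 0.354, B 0.258, C 3.807, D 4.622, E 6.959.
Rounding up gives 1, 1, 4, 5, 7 = 18 seats, so the divisor must be adjusted.
With modified divisor 26100: modified quotas A 0.291, B 0.212, C 3.133, D 3.804, E 5.727.
Rounding up: A 1, B 1, C 4, D 4, E 6 (total 16).
B receives 1.

1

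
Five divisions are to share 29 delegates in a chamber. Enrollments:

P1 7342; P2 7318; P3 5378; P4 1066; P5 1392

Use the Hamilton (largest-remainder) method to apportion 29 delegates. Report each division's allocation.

P1 10, P2 9, P3 7, P4 1, P5 2

Total 22496; standard divisor 22496/29 ≈ 775.724.
Standard quotas: P1 9.4647, P2 9.4338, P3 6.9329, P4 1.3742, P5 1.7945.
Lower quotas: P1 9, P2 9, P3 6, P4 1, P5 1 (sum 26, leaving 3 seats).
Remainders in descending order: P3 0.9329, P5 0.7945, P1 0.4647, P2 0.4338, P4 0.3742.
The surplus seats go to P3, P5, P1.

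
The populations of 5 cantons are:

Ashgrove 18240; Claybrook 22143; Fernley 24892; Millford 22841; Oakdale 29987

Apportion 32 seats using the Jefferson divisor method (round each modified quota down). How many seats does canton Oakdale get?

8

Standard divisor 118103/32 ≈ 3690.719; standard quotas: Ashgrove 4.942, Claybrook 6.000, Fernley 6.744, Millford 6.189, Oakdale 8.125.
Rounding down gives 4, 5, 6, 6, 8 = 29 seats, so the divisor must be adjusted.
With modified divisor 3400: modified quotas Ashgrove 5.365, Claybrook 6.513, Fernley 7.321, Millford 6.718, Oakdale 8.820.
Rounding down: Ashgrove 5, Claybrook 6, Fernley 7, Millford 6, Oakdale 8 (total 32).
Oakdale receives 8.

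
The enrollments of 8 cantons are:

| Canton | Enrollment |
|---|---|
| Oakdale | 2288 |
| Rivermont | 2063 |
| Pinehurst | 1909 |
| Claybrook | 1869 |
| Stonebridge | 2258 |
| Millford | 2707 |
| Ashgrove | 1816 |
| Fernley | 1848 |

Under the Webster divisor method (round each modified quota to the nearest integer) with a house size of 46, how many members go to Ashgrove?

5

Standard divisor 16758/46 ≈ 364.304; standard quotas: Oakdale 6.280, Rivermont 5.663, Pinehurst 5.240, Claybrook 5.130, Stonebridge 6.198, Millford 7.431, Ashgrove 4.985, Fernley 5.073.
Rounding to the nearest integer gives 6, 6, 5, 5, 6, 7, 5, 5 = 45 seats, so the divisor must be adjusted.
With modified divisor 356: modified quotas Oakdale 6.427, Rivermont 5.795, Pinehurst 5.362, Claybrook 5.250, Stonebridge 6.343, Millford 7.604, Ashgrove 5.101, Fernley 5.191.
Rounding to the nearest integer: Oakdale 6, Rivermont 6, Pinehurst 5, Claybrook 5, Stonebridge 6, Millford 8, Ashgrove 5, Fernley 5 (total 46).
Ashgrove receives 5.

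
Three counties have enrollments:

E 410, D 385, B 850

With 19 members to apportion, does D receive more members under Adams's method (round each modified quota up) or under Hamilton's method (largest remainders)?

Adams: E 5, D 5, B 9.
Hamilton: E 5, D 4, B 10.
D gets 5 under Adams and 4 under Hamilton.

Adams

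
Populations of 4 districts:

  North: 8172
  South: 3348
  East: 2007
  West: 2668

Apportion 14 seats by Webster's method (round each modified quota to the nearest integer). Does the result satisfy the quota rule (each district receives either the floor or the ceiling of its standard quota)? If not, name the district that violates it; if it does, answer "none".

Standard quotas: North 7.064, South 2.894, East 1.735, West 2.306.
Webster allocation: North 7, South 3, East 2, West 2.
Every allocation lies between the lower and upper quota.

none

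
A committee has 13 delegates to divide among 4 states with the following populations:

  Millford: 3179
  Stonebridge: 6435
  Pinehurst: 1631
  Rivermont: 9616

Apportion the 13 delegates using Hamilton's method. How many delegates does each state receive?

Millford 2; Stonebridge 4; Pinehurst 1; Rivermont 6

The standard divisor is 20861/13 ≈ 1604.692.
Standard quotas: Millford 1.9811, Stonebridge 4.0101, Pinehurst 1.0164, Rivermont 5.9924.
Lower quotas: Millford 1, Stonebridge 4, Pinehurst 1, Rivermont 5 (sum 11, leaving 2 seats).
Remainders in descending order: Rivermont 0.9924, Millford 0.9811, Pinehurst 0.0164, Stonebridge 0.0101.
Largest remainders: Rivermont, Millford receive the extra seats.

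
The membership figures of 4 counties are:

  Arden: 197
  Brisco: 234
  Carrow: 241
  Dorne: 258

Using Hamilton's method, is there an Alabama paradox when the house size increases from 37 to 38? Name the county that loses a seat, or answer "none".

At 37 seats: Arden 8, Brisco 9, Carrow 10, Dorne 10.
At 38 seats: Arden 8, Brisco 10, Carrow 10, Dorne 10.
No county's allocation decreased.

none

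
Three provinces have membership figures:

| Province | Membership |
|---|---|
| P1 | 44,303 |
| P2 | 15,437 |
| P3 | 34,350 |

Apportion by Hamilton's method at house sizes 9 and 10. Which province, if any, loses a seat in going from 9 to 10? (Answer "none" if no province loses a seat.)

P2

At 9 seats: P1 4, P2 2, P3 3.
At 10 seats: P1 5, P2 1, P3 4.
P2 drops from 2 to 1.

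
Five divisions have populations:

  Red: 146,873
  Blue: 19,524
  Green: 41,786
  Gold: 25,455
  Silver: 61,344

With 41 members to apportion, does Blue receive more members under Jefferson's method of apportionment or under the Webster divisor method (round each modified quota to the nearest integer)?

Webster

Jefferson: Red 21, Blue 2, Green 6, Gold 3, Silver 9.
Webster: Red 20, Blue 3, Green 6, Gold 4, Silver 8.
Blue gets 2 under Jefferson and 3 under Webster.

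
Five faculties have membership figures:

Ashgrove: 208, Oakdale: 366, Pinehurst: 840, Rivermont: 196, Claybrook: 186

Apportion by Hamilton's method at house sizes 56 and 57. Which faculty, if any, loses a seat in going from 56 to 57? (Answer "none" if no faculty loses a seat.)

Ashgrove

At 56 seats: Ashgrove 7, Oakdale 11, Pinehurst 26, Rivermont 6, Claybrook 6.
At 57 seats: Ashgrove 6, Oakdale 12, Pinehurst 27, Rivermont 6, Claybrook 6.
Ashgrove drops from 7 to 6.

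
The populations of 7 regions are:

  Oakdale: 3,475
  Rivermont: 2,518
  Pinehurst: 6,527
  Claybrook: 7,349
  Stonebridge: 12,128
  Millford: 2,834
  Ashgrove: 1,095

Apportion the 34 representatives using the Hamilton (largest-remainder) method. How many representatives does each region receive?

Oakdale 3, Rivermont 2, Pinehurst 6, Claybrook 7, Stonebridge 12, Millford 3, Ashgrove 1

Standard divisor: 35926 ÷ 34 ≈ 1056.647.
Standard quotas: Oakdale 3.2887, Rivermont 2.3830, Pinehurst 6.1771, Claybrook 6.9550, Stonebridge 11.4778, Millford 2.6821, Ashgrove 1.0363.
Lower quotas: Oakdale 3, Rivermont 2, Pinehurst 6, Claybrook 6, Stonebridge 11, Millford 2, Ashgrove 1 (sum 31, leaving 3 seats).
Remainders in descending order: Claybrook 0.9550, Millford 0.6821, Stonebridge 0.4778, Rivermont 0.3830, Oakdale 0.2887, Pinehurst 0.1771, Ashgrove 0.0363.
The surplus seats go to Claybrook, Millford, Stonebridge.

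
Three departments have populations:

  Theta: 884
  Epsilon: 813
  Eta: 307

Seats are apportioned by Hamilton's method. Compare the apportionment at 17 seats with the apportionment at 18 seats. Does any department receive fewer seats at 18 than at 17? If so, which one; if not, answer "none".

none

At 17 seats: Theta 7, Epsilon 7, Eta 3.
At 18 seats: Theta 8, Epsilon 7, Eta 3.
No department's allocation decreased.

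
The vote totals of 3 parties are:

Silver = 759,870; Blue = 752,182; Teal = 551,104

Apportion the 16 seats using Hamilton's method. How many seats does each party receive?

Silver 6, Blue 6, Teal 4

Standard divisor: 2063156 ÷ 16 ≈ 128947.25.
Standard quotas: Silver 5.8929, Blue 5.8333, Teal 4.2739.
Lower quotas: Silver 5, Blue 5, Teal 4 (sum 14, leaving 2 seats).
Remainders in descending order: Silver 0.8929, Blue 0.8333, Teal 0.2739.
The surplus seats go to Silver, Blue.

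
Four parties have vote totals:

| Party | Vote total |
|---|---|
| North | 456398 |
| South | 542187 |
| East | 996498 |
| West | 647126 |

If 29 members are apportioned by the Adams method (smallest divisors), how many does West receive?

Standard divisor 2642209/29 ≈ 91110.655; standard quotas: North 5.009, South 5.951, East 10.937, West 7.103.
Rounding up gives 6, 6, 11, 8 = 31 seats, so the divisor must be adjusted.
With modified divisor 96000: modified quotas North 4.754, South 5.648, East 10.380, West 6.741.
Rounding up: North 5, South 6, East 11, West 7 (total 29).
West receives 7.

7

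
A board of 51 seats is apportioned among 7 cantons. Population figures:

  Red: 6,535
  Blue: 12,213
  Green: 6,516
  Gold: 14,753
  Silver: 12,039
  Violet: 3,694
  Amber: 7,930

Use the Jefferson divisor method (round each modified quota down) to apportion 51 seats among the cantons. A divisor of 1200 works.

With modified divisor 1200: modified quotas Red 5.446, Blue 10.178, Green 5.430, Gold 12.294, Silver 10.033, Violet 3.078, Amber 6.608.
Rounding down: Red 5, Blue 10, Green 5, Gold 12, Silver 10, Violet 3, Amber 6 (total 51).

Red: 5, Blue: 10, Green: 5, Gold: 12, Silver: 10, Violet: 3, Amber: 6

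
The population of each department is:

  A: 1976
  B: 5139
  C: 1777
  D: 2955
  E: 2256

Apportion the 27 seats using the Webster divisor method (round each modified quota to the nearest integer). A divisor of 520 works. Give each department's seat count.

With modified divisor 520: modified quotas A 3.800, B 9.883, C 3.417, D 5.683, E 4.338.
Rounding to the nearest integer: A 4, B 10, C 3, D 6, E 4 (total 27).

A 4; B 10; C 3; D 6; E 4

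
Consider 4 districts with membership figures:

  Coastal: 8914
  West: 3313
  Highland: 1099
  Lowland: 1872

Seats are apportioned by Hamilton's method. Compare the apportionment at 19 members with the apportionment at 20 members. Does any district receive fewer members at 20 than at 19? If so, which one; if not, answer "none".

Highland

At 19 seats: Coastal 11, West 4, Highland 2, Lowland 2.
At 20 seats: Coastal 12, West 4, Highland 1, Lowland 3.
Highland drops from 2 to 1.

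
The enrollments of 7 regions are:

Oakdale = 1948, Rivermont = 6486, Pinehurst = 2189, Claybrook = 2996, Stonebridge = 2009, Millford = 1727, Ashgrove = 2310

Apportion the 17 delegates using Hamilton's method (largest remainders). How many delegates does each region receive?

Standard divisor: 19665 ÷ 17 ≈ 1156.765.
Standard quotas: Oakdale 1.6840, Rivermont 5.6070, Pinehurst 1.8923, Claybrook 2.5900, Stonebridge 1.7367, Millford 1.4930, Ashgrove 1.9969.
Lower quotas: Oakdale 1, Rivermont 5, Pinehurst 1, Claybrook 2, Stonebridge 1, Millford 1, Ashgrove 1 (sum 12, leaving 5 seats).
Remainders in descending order: Ashgrove 0.9969, Pinehurst 0.8923, Stonebridge 0.7367, Oakdale 0.6840, Rivermont 0.6070, Claybrook 0.5900, Millford 0.4930.
Largest remainders: Ashgrove, Pinehurst, Stonebridge, Oakdale, Rivermont receive the extra seats.

Oakdale 2; Rivermont 6; Pinehurst 2; Claybrook 2; Stonebridge 2; Millford 1; Ashgrove 2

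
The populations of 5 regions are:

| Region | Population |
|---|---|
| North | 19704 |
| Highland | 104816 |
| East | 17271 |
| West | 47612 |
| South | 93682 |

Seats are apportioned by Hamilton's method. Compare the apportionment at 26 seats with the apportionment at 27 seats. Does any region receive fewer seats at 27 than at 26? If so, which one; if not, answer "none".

At 26 seats: North 2, Highland 10, East 1, West 4, South 9.
At 27 seats: North 2, Highland 10, East 2, West 4, South 9.
No region's allocation decreased.

none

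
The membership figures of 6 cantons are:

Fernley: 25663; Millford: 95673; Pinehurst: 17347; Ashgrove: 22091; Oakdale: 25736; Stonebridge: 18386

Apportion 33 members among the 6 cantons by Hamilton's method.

Fernley 4; Millford 15; Pinehurst 3; Ashgrove 4; Oakdale 4; Stonebridge 3

Standard divisor: 204896 ÷ 33 ≈ 6208.97.
Standard quotas: Fernley 4.1332, Millford 15.4088, Pinehurst 2.7939, Ashgrove 3.5579, Oakdale 4.1450, Stonebridge 2.9612.
Lower quotas: Fernley 4, Millford 15, Pinehurst 2, Ashgrove 3, Oakdale 4, Stonebridge 2 (sum 30, leaving 3 seats).
Remainders in descending order: Stonebridge 0.9612, Pinehurst 0.7939, Ashgrove 0.5579, Millford 0.4088, Oakdale 0.1450, Fernley 0.1332.
The surplus seats go to Stonebridge, Pinehurst, Ashgrove.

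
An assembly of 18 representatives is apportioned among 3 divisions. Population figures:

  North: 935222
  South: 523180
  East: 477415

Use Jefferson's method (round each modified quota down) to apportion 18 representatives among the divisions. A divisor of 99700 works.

With modified divisor 99700: modified quotas North 9.380, South 5.248, East 4.789.
Rounding down: North 9, South 5, East 4 (total 18).

North 9, South 5, East 4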